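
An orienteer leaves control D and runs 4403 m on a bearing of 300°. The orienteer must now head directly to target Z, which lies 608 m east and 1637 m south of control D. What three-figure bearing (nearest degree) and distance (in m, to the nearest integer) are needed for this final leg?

131°, 5855 m

Leg 1 (300°, 4403 m): east 4403 sin 300° = -3813.11, north 4403 cos 300° = 2201.50
Current position: (-3813.11, 2201.50). Target: (608, -1637). Remaining: Δeast = 4421.11, Δnorth = -3838.50.
Bearing = atan2(4421.11, -3838.50) mod 360° = 130.97°; distance = √((4421.11)² + (-3838.50)²) = 5854.938 m.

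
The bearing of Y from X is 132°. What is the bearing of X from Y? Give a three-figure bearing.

312°

Back-bearing = 132° + 180° = 312°.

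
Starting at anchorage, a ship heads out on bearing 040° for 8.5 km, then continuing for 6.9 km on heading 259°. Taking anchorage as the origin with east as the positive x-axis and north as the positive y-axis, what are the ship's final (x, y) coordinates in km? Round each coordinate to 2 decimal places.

Leg 1 (040°, 8.5 km): east 8.5 sin 40° = 5.46, north 8.5 cos 40° = 6.51
Leg 2 (259°, 6.9 km): east 6.9 sin 259° = -6.77, north 6.9 cos 259° = -1.32
Summing: -1.31 km east, 5.19 km north → (-1.31, 5.19).

(-1.31, 5.19)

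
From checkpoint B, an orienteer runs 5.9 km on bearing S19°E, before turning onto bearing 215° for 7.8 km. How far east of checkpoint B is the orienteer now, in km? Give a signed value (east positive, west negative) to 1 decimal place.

-2.6 km

Leg 1 (S19°E, 5.9 km): east 5.9 sin 161° = 1.92, north 5.9 cos 161° = -5.58
Leg 2 (215°, 7.8 km): east 7.8 sin 215° = -4.47, north 7.8 cos 215° = -6.39
Net east component: -2.55 km.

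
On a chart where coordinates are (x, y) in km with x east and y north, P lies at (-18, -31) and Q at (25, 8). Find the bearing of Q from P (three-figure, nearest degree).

048°

Δeast = 25 − -18 = 43.00; Δnorth = 8 − -31 = 39.00.
Bearing = atan2(Δeast, Δnorth) mod 360° = 47.79° ≈ 048°.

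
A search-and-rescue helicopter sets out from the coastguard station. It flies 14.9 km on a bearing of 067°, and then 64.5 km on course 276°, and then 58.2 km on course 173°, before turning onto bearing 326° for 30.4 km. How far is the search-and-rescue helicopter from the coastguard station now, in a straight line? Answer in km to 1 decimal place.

63.6 km

Leg 1 (067°, 14.9 km): east 14.9 sin 67° = 13.72, north 14.9 cos 67° = 5.82
Leg 2 (276°, 64.5 km): east 64.5 sin 276° = -64.15, north 64.5 cos 276° = 6.74
Leg 3 (173°, 58.2 km): east 58.2 sin 173° = 7.09, north 58.2 cos 173° = -57.77
Leg 4 (326°, 30.4 km): east 30.4 sin 326° = -17.00, north 30.4 cos 326° = 25.20
Net: -60.34 east, -20.00 north. Distance = √((-60.34)² + (-20.00)²) = 63.566 km.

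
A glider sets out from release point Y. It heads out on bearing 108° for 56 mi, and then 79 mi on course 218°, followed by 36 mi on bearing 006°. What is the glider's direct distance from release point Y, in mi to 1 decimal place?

44.6 mi

Leg 1 (108°, 56 mi): east 56 sin 108° = 53.26, north 56 cos 108° = -17.30
Leg 2 (218°, 79 mi): east 79 sin 218° = -48.64, north 79 cos 218° = -62.25
Leg 3 (006°, 36 mi): east 36 sin 6° = 3.76, north 36 cos 6° = 35.80
Net: 8.38 east, -43.76 north. Distance = √((8.38)² + (-43.76)²) = 44.551 mi.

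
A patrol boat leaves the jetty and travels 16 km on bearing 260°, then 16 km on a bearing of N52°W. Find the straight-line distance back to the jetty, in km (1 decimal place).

Leg 1 (260°, 16 km): east 16 sin 260° = -15.76, north 16 cos 260° = -2.78
Leg 2 (N52°W, 16 km): east 16 sin 308° = -12.61, north 16 cos 308° = 9.85
Net: -28.37 east, 7.07 north. Distance = √((-28.37)² + (7.07)²) = 29.233 km.

29.2 km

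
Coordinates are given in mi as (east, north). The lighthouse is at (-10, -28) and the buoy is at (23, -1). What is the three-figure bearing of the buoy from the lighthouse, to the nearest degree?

051°

Δeast = 23 − -10 = 33.00; Δnorth = -1 − -28 = 27.00.
Bearing = atan2(Δeast, Δnorth) mod 360° = 50.71° ≈ 051°.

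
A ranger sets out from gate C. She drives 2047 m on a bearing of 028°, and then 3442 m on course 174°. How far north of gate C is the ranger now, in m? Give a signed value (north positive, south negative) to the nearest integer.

-1616 m

Leg 1 (028°, 2047 m): east 2047 sin 28° = 961.01, north 2047 cos 28° = 1807.39
Leg 2 (174°, 3442 m): east 3442 sin 174° = 359.79, north 3442 cos 174° = -3423.14
Net north component: -1615.75 m.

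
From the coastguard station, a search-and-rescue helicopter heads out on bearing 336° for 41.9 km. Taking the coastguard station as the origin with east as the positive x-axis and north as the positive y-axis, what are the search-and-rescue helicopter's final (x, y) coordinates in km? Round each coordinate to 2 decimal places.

Leg 1 (336°, 41.9 km): east 41.9 sin 336° = -17.04, north 41.9 cos 336° = 38.28
Summing: -17.04 km east, 38.28 km north → (-17.04, 38.28).

(-17.04, 38.28)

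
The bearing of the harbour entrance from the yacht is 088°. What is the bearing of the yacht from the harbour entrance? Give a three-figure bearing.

Back-bearing = 088° + 180° = 268°.

268°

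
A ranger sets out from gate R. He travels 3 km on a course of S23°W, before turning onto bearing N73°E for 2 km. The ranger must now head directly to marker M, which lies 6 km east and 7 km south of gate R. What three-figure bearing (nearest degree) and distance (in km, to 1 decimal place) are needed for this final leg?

133°, 7.1 km

Leg 1 (S23°W, 3 km): east 3 sin 203° = -1.17, north 3 cos 203° = -2.76
Leg 2 (N73°E, 2 km): east 2 sin 73° = 1.91, north 2 cos 73° = 0.58
Current position: (0.74, -2.18). Target: (6, -7). Remaining: Δeast = 5.26, Δnorth = -4.82.
Bearing = atan2(5.26, -4.82) mod 360° = 132.52°; distance = √((5.26)² + (-4.82)²) = 7.136 km.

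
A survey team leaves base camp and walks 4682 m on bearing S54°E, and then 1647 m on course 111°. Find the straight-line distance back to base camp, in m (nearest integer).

6287 m

Leg 1 (S54°E, 4682 m): east 4682 sin 126° = 3787.82, north 4682 cos 126° = -2752.01
Leg 2 (111°, 1647 m): east 1647 sin 111° = 1537.61, north 1647 cos 111° = -590.23
Net: 5325.42 east, -3342.24 north. Distance = √((5325.42)² + (-3342.24)²) = 6287.347 m.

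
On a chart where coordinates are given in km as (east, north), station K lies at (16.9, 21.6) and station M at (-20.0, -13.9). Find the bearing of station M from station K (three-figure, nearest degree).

Δeast = -20.0 − 16.9 = -36.90; Δnorth = -13.9 − 21.6 = -35.50.
Bearing = atan2(Δeast, Δnorth) mod 360° = 226.11° ≈ 226°.

226°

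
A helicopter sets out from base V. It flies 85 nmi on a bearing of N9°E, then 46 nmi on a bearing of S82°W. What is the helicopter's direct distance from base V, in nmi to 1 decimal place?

84.0 nmi

Leg 1 (N9°E, 85 nmi): east 85 sin 9° = 13.30, north 85 cos 9° = 83.95
Leg 2 (S82°W, 46 nmi): east 46 sin 262° = -45.55, north 46 cos 262° = -6.40
Net: -32.26 east, 77.55 north. Distance = √((-32.26)² + (77.55)²) = 83.992 nmi.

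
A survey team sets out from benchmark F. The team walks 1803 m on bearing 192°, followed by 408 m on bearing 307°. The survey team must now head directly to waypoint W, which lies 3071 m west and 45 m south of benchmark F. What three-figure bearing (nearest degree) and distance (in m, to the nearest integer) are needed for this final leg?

Leg 1 (192°, 1803 m): east 1803 sin 192° = -374.86, north 1803 cos 192° = -1763.60
Leg 2 (307°, 408 m): east 408 sin 307° = -325.84, north 408 cos 307° = 245.54
Current position: (-700.71, -1518.06). Target: (-3071, -45). Remaining: Δeast = -2370.29, Δnorth = 1473.06.
Bearing = atan2(-2370.29, 1473.06) mod 360° = 301.86°; distance = √((-2370.29)² + (1473.06)²) = 2790.733 m.

302°, 2791 m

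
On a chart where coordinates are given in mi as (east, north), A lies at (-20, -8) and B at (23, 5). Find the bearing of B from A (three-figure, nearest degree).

073°

Δeast = 23 − -20 = 43.00; Δnorth = 5 − -8 = 13.00.
Bearing = atan2(Δeast, Δnorth) mod 360° = 73.18° ≈ 073°.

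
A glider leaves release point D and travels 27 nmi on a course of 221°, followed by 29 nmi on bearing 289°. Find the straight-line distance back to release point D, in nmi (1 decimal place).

46.4 nmi

Leg 1 (221°, 27 nmi): east 27 sin 221° = -17.71, north 27 cos 221° = -20.38
Leg 2 (289°, 29 nmi): east 29 sin 289° = -27.42, north 29 cos 289° = 9.44
Net: -45.13 east, -10.94 north. Distance = √((-45.13)² + (-10.94)²) = 46.440 nmi.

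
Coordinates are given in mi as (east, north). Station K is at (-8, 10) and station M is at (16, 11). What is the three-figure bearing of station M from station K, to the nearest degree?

Δeast = 16 − -8 = 24.00; Δnorth = 11 − 10 = 1.00.
Bearing = atan2(Δeast, Δnorth) mod 360° = 87.61° ≈ 088°.

088°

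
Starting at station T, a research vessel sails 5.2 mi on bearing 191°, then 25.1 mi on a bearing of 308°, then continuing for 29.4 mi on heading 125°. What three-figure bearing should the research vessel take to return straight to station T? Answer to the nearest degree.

333°

Leg 1 (191°, 5.2 mi): east 5.2 sin 191° = -0.99, north 5.2 cos 191° = -5.10
Leg 2 (308°, 25.1 mi): east 25.1 sin 308° = -19.78, north 25.1 cos 308° = 15.45
Leg 3 (125°, 29.4 mi): east 29.4 sin 125° = 24.08, north 29.4 cos 125° = -16.86
Net displacement: 3.31 east, -6.51 north. Direction back to start is (-3.31, 6.51): bearing = atan2(-3.31, 6.51) mod 360° = 333.05° ≈ 333°.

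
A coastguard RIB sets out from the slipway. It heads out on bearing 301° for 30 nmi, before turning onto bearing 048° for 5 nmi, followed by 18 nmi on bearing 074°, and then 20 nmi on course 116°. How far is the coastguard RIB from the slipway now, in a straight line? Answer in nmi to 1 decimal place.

Leg 1 (301°, 30 nmi): east 30 sin 301° = -25.72, north 30 cos 301° = 15.45
Leg 2 (048°, 5 nmi): east 5 sin 48° = 3.72, north 5 cos 48° = 3.35
Leg 3 (074°, 18 nmi): east 18 sin 74° = 17.30, north 18 cos 74° = 4.96
Leg 4 (116°, 20 nmi): east 20 sin 116° = 17.98, north 20 cos 116° = -8.77
Net: 13.28 east, 14.99 north. Distance = √((13.28)² + (14.99)²) = 20.027 nmi.

20.0 nmi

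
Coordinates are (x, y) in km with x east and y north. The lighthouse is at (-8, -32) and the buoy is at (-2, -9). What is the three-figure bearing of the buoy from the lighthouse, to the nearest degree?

015°

Δeast = -2 − -8 = 6.00; Δnorth = -9 − -32 = 23.00.
Bearing = atan2(Δeast, Δnorth) mod 360° = 14.62° ≈ 015°.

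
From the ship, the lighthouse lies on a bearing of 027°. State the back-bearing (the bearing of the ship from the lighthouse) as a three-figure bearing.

Back-bearing = 027° + 180° = 207°.

207°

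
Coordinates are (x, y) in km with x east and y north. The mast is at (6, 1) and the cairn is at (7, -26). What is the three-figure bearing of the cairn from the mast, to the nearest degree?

178°

Δeast = 7 − 6 = 1.00; Δnorth = -26 − 1 = -27.00.
Bearing = atan2(Δeast, Δnorth) mod 360° = 177.88° ≈ 178°.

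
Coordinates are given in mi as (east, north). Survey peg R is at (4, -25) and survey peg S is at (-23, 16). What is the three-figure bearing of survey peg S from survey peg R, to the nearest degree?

327°

Δeast = -23 − 4 = -27.00; Δnorth = 16 − -25 = 41.00.
Bearing = atan2(Δeast, Δnorth) mod 360° = 326.63° ≈ 327°.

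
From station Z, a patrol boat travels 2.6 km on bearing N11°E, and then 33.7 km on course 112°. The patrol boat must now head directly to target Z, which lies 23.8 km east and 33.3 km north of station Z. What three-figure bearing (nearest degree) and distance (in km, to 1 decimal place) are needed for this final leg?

Leg 1 (N11°E, 2.6 km): east 2.6 sin 11° = 0.50, north 2.6 cos 11° = 2.55
Leg 2 (112°, 33.7 km): east 33.7 sin 112° = 31.25, north 33.7 cos 112° = -12.62
Current position: (31.74, -10.07). Target: (23.8, 33.3). Remaining: Δeast = -7.94, Δnorth = 43.37.
Bearing = atan2(-7.94, 43.37) mod 360° = 349.62°; distance = √((-7.94)² + (43.37)²) = 44.093 km.

350°, 44.1 km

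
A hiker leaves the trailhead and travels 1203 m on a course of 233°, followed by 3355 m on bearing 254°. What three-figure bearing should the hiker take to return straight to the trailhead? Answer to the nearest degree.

Leg 1 (233°, 1203 m): east 1203 sin 233° = -960.76, north 1203 cos 233° = -723.98
Leg 2 (254°, 3355 m): east 3355 sin 254° = -3225.03, north 3355 cos 254° = -924.76
Net displacement: -4185.79 east, -1648.75 north. Direction back to start is (4185.79, 1648.75): bearing = atan2(4185.79, 1648.75) mod 360° = 68.50° ≈ 069°.

069°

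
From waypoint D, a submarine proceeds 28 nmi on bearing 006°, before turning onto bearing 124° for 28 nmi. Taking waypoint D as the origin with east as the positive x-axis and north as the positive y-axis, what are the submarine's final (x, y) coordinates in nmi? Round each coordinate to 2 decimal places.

Leg 1 (006°, 28 nmi): east 28 sin 6° = 2.93, north 28 cos 6° = 27.85
Leg 2 (124°, 28 nmi): east 28 sin 124° = 23.21, north 28 cos 124° = -15.66
Summing: 26.14 nmi east, 12.19 nmi north → (26.14, 12.19).

(26.14, 12.19)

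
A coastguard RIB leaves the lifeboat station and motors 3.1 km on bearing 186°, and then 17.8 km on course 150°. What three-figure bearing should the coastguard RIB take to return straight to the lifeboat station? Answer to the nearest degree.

Leg 1 (186°, 3.1 km): east 3.1 sin 186° = -0.32, north 3.1 cos 186° = -3.08
Leg 2 (150°, 17.8 km): east 17.8 sin 150° = 8.90, north 17.8 cos 150° = -15.42
Net displacement: 8.58 east, -18.50 north. Direction back to start is (-8.58, 18.50): bearing = atan2(-8.58, 18.50) mod 360° = 335.13° ≈ 335°.

335°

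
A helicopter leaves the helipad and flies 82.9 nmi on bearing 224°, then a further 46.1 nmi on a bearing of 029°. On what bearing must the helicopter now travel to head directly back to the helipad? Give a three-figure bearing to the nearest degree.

Leg 1 (224°, 82.9 nmi): east 82.9 sin 224° = -57.59, north 82.9 cos 224° = -59.63
Leg 2 (029°, 46.1 nmi): east 46.1 sin 29° = 22.35, north 46.1 cos 29° = 40.32
Net displacement: -35.24 east, -19.31 north. Direction back to start is (35.24, 19.31): bearing = atan2(35.24, 19.31) mod 360° = 61.27° ≈ 061°.

061°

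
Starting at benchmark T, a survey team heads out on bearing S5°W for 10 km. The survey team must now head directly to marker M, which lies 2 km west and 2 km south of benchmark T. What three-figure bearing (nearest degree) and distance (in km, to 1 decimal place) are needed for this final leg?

Leg 1 (S5°W, 10 km): east 10 sin 185° = -0.87, north 10 cos 185° = -9.96
Current position: (-0.87, -9.96). Target: (-2, -2). Remaining: Δeast = -1.13, Δnorth = 7.96.
Bearing = atan2(-1.13, 7.96) mod 360° = 351.93°; distance = √((-1.13)² + (7.96)²) = 8.042 km.

352°, 8.0 km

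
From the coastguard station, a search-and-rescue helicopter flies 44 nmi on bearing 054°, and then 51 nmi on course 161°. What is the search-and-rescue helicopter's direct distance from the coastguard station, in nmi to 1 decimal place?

56.8 nmi

Leg 1 (054°, 44 nmi): east 44 sin 54° = 35.60, north 44 cos 54° = 25.86
Leg 2 (161°, 51 nmi): east 51 sin 161° = 16.60, north 51 cos 161° = -48.22
Net: 52.20 east, -22.36 north. Distance = √((52.20)² + (-22.36)²) = 56.788 nmi.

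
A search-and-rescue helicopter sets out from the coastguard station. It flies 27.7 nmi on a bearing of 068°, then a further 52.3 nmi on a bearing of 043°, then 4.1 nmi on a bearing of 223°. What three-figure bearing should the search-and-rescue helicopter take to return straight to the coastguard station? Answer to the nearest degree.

232°

Leg 1 (068°, 27.7 nmi): east 27.7 sin 68° = 25.68, north 27.7 cos 68° = 10.38
Leg 2 (043°, 52.3 nmi): east 52.3 sin 43° = 35.67, north 52.3 cos 43° = 38.25
Leg 3 (223°, 4.1 nmi): east 4.1 sin 223° = -2.80, north 4.1 cos 223° = -3.00
Net displacement: 58.56 east, 45.63 north. Direction back to start is (-58.56, -45.63): bearing = atan2(-58.56, -45.63) mod 360° = 232.07° ≈ 232°.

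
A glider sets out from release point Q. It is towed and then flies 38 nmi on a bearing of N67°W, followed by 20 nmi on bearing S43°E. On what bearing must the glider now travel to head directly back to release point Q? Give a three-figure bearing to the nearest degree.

091°

Leg 1 (N67°W, 38 nmi): east 38 sin 293° = -34.98, north 38 cos 293° = 14.85
Leg 2 (S43°E, 20 nmi): east 20 sin 137° = 13.64, north 20 cos 137° = -14.63
Net displacement: -21.34 east, 0.22 north. Direction back to start is (21.34, -0.22): bearing = atan2(21.34, -0.22) mod 360° = 90.59° ≈ 091°.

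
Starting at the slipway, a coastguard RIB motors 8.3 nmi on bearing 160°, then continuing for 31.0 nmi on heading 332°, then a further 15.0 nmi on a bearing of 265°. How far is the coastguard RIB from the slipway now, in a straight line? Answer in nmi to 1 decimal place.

Leg 1 (160°, 8.3 nmi): east 8.3 sin 160° = 2.84, north 8.3 cos 160° = -7.80
Leg 2 (332°, 31.0 nmi): east 31.0 sin 332° = -14.55, north 31.0 cos 332° = 27.37
Leg 3 (265°, 15.0 nmi): east 15.0 sin 265° = -14.94, north 15.0 cos 265° = -1.31
Net: -26.66 east, 18.26 north. Distance = √((-26.66)² + (18.26)²) = 32.315 nmi.

32.3 nmi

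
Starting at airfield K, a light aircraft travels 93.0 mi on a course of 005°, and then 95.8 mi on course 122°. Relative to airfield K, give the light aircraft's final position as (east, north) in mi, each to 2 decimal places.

(89.35, 41.88)

Leg 1 (005°, 93.0 mi): east 93.0 sin 5° = 8.11, north 93.0 cos 5° = 92.65
Leg 2 (122°, 95.8 mi): east 95.8 sin 122° = 81.24, north 95.8 cos 122° = -50.77
Summing: 89.35 mi east, 41.88 mi north → (89.35, 41.88).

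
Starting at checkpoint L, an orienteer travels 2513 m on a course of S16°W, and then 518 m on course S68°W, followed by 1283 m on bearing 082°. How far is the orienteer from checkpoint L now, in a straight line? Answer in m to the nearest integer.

Leg 1 (S16°W, 2513 m): east 2513 sin 196° = -692.68, north 2513 cos 196° = -2415.65
Leg 2 (S68°W, 518 m): east 518 sin 248° = -480.28, north 518 cos 248° = -194.05
Leg 3 (082°, 1283 m): east 1283 sin 82° = 1270.51, north 1283 cos 82° = 178.56
Net: 97.56 east, -2431.14 north. Distance = √((97.56)² + (-2431.14)²) = 2433.094 m.

2433 m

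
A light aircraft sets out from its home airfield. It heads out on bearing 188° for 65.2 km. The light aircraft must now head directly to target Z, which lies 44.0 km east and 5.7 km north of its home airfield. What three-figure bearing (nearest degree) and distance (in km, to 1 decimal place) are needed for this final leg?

037°, 88.1 km

Leg 1 (188°, 65.2 km): east 65.2 sin 188° = -9.07, north 65.2 cos 188° = -64.57
Current position: (-9.07, -64.57). Target: (44.0, 5.7). Remaining: Δeast = 53.07, Δnorth = 70.27.
Bearing = atan2(53.07, 70.27) mod 360° = 37.07°; distance = √((53.07)² + (70.27)²) = 88.057 km.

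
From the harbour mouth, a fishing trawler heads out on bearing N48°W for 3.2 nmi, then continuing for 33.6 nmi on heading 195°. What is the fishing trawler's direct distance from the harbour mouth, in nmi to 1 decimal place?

Leg 1 (N48°W, 3.2 nmi): east 3.2 sin 312° = -2.38, north 3.2 cos 312° = 2.14
Leg 2 (195°, 33.6 nmi): east 33.6 sin 195° = -8.70, north 33.6 cos 195° = -32.46
Net: -11.07 east, -30.31 north. Distance = √((-11.07)² + (-30.31)²) = 32.273 nmi.

32.3 nmi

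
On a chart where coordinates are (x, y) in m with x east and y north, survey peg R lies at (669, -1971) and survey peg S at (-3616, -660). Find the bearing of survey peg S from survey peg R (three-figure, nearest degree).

Δeast = -3616 − 669 = -4285.00; Δnorth = -660 − -1971 = 1311.00.
Bearing = atan2(Δeast, Δnorth) mod 360° = 287.01° ≈ 287°.

287°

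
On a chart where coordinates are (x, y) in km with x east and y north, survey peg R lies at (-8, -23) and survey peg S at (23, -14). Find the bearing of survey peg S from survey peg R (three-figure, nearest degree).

Δeast = 23 − -8 = 31.00; Δnorth = -14 − -23 = 9.00.
Bearing = atan2(Δeast, Δnorth) mod 360° = 73.81° ≈ 074°.

074°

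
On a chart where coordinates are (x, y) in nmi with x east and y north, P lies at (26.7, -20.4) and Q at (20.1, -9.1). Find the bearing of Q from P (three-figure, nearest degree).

Δeast = 20.1 − 26.7 = -6.60; Δnorth = -9.1 − -20.4 = 11.30.
Bearing = atan2(Δeast, Δnorth) mod 360° = 329.71° ≈ 330°.

330°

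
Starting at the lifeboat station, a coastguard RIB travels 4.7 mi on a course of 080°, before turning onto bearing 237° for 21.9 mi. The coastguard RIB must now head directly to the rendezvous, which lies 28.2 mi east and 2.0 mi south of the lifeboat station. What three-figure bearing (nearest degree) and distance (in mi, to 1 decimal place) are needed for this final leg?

078°, 42.9 mi

Leg 1 (080°, 4.7 mi): east 4.7 sin 80° = 4.63, north 4.7 cos 80° = 0.82
Leg 2 (237°, 21.9 mi): east 21.9 sin 237° = -18.37, north 21.9 cos 237° = -11.93
Current position: (-13.74, -11.11). Target: (28.2, -2.0). Remaining: Δeast = 41.94, Δnorth = 9.11.
Bearing = atan2(41.94, 9.11) mod 360° = 77.74°; distance = √((41.94)² + (9.11)²) = 42.917 mi.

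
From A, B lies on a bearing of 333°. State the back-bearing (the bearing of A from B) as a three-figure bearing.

Back-bearing = 333° − 180° = 153°.

153°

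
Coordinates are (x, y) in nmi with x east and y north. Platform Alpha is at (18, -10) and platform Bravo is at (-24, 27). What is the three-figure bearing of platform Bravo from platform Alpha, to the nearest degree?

311°

Δeast = -24 − 18 = -42.00; Δnorth = 27 − -10 = 37.00.
Bearing = atan2(Δeast, Δnorth) mod 360° = 311.38° ≈ 311°.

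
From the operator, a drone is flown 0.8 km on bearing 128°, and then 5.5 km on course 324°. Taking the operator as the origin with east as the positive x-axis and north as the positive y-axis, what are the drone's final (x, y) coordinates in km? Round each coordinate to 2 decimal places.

(-2.60, 3.96)

Leg 1 (128°, 0.8 km): east 0.8 sin 128° = 0.63, north 0.8 cos 128° = -0.49
Leg 2 (324°, 5.5 km): east 5.5 sin 324° = -3.23, north 5.5 cos 324° = 4.45
Summing: -2.60 km east, 3.96 km north → (-2.60, 3.96).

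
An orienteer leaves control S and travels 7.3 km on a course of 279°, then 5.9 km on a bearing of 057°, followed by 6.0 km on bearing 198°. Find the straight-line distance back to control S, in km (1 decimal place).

Leg 1 (279°, 7.3 km): east 7.3 sin 279° = -7.21, north 7.3 cos 279° = 1.14
Leg 2 (057°, 5.9 km): east 5.9 sin 57° = 4.95, north 5.9 cos 57° = 3.21
Leg 3 (198°, 6.0 km): east 6.0 sin 198° = -1.85, north 6.0 cos 198° = -5.71
Net: -4.12 east, -1.35 north. Distance = √((-4.12)² + (-1.35)²) = 4.332 km.

4.3 km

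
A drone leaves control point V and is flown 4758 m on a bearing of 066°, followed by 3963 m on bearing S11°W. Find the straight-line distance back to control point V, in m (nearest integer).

Leg 1 (066°, 4758 m): east 4758 sin 66° = 4346.65, north 4758 cos 66° = 1935.25
Leg 2 (S11°W, 3963 m): east 3963 sin 191° = -756.18, north 3963 cos 191° = -3890.19
Net: 3590.47 east, -1954.94 north. Distance = √((3590.47)² + (-1954.94)²) = 4088.187 m.

4088 m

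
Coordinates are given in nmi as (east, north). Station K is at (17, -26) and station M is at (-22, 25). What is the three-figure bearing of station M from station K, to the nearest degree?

323°

Δeast = -22 − 17 = -39.00; Δnorth = 25 − -26 = 51.00.
Bearing = atan2(Δeast, Δnorth) mod 360° = 322.59° ≈ 323°.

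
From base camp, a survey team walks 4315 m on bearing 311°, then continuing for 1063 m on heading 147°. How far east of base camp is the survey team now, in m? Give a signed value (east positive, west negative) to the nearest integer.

Leg 1 (311°, 4315 m): east 4315 sin 311° = -3256.57, north 4315 cos 311° = 2830.89
Leg 2 (147°, 1063 m): east 1063 sin 147° = 578.95, north 1063 cos 147° = -891.51
Net east component: -2677.62 m.

-2678 m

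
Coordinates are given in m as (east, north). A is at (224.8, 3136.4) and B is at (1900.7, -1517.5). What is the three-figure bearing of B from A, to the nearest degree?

160°

Δeast = 1900.7 − 224.8 = 1675.90; Δnorth = -1517.5 − 3136.4 = -4653.90.
Bearing = atan2(Δeast, Δnorth) mod 360° = 160.20° ≈ 160°.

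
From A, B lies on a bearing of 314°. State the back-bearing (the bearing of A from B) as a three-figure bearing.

Back-bearing = 314° − 180° = 134°.

134°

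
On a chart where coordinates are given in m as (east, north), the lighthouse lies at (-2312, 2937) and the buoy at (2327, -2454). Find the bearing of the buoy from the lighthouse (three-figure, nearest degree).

Δeast = 2327 − -2312 = 4639.00; Δnorth = -2454 − 2937 = -5391.00.
Bearing = atan2(Δeast, Δnorth) mod 360° = 139.29° ≈ 139°.

139°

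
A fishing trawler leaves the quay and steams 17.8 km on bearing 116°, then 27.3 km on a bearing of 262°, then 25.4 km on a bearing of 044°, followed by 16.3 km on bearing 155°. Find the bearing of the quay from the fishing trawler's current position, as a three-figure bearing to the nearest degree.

301°

Leg 1 (116°, 17.8 km): east 17.8 sin 116° = 16.00, north 17.8 cos 116° = -7.80
Leg 2 (262°, 27.3 km): east 27.3 sin 262° = -27.03, north 27.3 cos 262° = -3.80
Leg 3 (044°, 25.4 km): east 25.4 sin 44° = 17.64, north 25.4 cos 44° = 18.27
Leg 4 (155°, 16.3 km): east 16.3 sin 155° = 6.89, north 16.3 cos 155° = -14.77
Net displacement: 13.50 east, -8.10 north. Direction back to start is (-13.50, 8.10): bearing = atan2(-13.50, 8.10) mod 360° = 300.98° ≈ 301°.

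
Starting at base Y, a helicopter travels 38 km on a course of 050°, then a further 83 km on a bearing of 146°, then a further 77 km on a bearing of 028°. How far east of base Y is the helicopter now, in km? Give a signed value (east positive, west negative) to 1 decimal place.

Leg 1 (050°, 38 km): east 38 sin 50° = 29.11, north 38 cos 50° = 24.43
Leg 2 (146°, 83 km): east 83 sin 146° = 46.41, north 83 cos 146° = -68.81
Leg 3 (028°, 77 km): east 77 sin 28° = 36.15, north 77 cos 28° = 67.99
Net east component: 111.67 km.

111.7 km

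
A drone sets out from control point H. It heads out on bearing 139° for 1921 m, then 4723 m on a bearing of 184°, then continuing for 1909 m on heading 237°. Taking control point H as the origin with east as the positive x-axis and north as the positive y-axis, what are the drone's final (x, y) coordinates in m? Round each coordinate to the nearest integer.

Leg 1 (139°, 1921 m): east 1921 sin 139° = 1260.29, north 1921 cos 139° = -1449.80
Leg 2 (184°, 4723 m): east 4723 sin 184° = -329.46, north 4723 cos 184° = -4711.50
Leg 3 (237°, 1909 m): east 1909 sin 237° = -1601.02, north 1909 cos 237° = -1039.72
Summing: -670.19 m east, -7201.01 m north → (-670, -7201).

(-670, -7201)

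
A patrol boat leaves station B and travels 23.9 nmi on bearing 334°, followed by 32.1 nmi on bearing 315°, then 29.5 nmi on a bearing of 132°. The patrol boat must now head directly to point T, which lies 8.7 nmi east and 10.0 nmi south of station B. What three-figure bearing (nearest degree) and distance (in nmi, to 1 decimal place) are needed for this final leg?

150°, 39.8 nmi

Leg 1 (334°, 23.9 nmi): east 23.9 sin 334° = -10.48, north 23.9 cos 334° = 21.48
Leg 2 (315°, 32.1 nmi): east 32.1 sin 315° = -22.70, north 32.1 cos 315° = 22.70
Leg 3 (132°, 29.5 nmi): east 29.5 sin 132° = 21.92, north 29.5 cos 132° = -19.74
Current position: (-11.25, 24.44). Target: (8.7, -10.0). Remaining: Δeast = 19.95, Δnorth = -34.44.
Bearing = atan2(19.95, -34.44) mod 360° = 149.91°; distance = √((19.95)² + (-34.44)²) = 39.802 nmi.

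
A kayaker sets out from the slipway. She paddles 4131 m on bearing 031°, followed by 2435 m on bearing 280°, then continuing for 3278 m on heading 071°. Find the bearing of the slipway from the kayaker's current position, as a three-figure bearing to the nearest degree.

Leg 1 (031°, 4131 m): east 4131 sin 31° = 2127.62, north 4131 cos 31° = 3540.96
Leg 2 (280°, 2435 m): east 2435 sin 280° = -2398.01, north 2435 cos 280° = 422.83
Leg 3 (071°, 3278 m): east 3278 sin 71° = 3099.41, north 3278 cos 71° = 1067.21
Net displacement: 2829.03 east, 5031.00 north. Direction back to start is (-2829.03, -5031.00): bearing = atan2(-2829.03, -5031.00) mod 360° = 209.35° ≈ 209°.

209°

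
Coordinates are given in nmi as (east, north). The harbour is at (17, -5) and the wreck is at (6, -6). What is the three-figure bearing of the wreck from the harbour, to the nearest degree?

265°

Δeast = 6 − 17 = -11.00; Δnorth = -6 − -5 = -1.00.
Bearing = atan2(Δeast, Δnorth) mod 360° = 264.81° ≈ 265°.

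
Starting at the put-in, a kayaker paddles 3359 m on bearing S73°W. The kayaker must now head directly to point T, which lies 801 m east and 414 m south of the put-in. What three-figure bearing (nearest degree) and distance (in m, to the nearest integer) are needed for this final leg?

Leg 1 (S73°W, 3359 m): east 3359 sin 253° = -3212.23, north 3359 cos 253° = -982.08
Current position: (-3212.23, -982.08). Target: (801, -414). Remaining: Δeast = 4013.23, Δnorth = 568.08.
Bearing = atan2(4013.23, 568.08) mod 360° = 81.94°; distance = √((4013.23)² + (568.08)²) = 4053.234 m.

082°, 4053 m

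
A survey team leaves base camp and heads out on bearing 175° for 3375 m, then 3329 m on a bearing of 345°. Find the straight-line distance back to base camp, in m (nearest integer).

586 m

Leg 1 (175°, 3375 m): east 3375 sin 175° = 294.15, north 3375 cos 175° = -3362.16
Leg 2 (345°, 3329 m): east 3329 sin 345° = -861.61, north 3329 cos 345° = 3215.57
Net: -567.46 east, -146.59 north. Distance = √((-567.46)² + (-146.59)²) = 586.086 m.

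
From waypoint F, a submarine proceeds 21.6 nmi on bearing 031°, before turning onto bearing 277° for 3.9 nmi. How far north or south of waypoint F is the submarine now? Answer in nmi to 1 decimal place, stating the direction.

19.0 nmi north

Leg 1 (031°, 21.6 nmi): east 21.6 sin 31° = 11.12, north 21.6 cos 31° = 18.51
Leg 2 (277°, 3.9 nmi): east 3.9 sin 277° = -3.87, north 3.9 cos 277° = 0.48
Net north component: 18.99 nmi.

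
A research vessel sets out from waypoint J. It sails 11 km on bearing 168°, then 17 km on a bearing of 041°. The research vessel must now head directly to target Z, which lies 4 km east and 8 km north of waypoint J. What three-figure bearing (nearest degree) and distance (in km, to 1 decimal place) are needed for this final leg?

302°, 11.1 km

Leg 1 (168°, 11 km): east 11 sin 168° = 2.29, north 11 cos 168° = -10.76
Leg 2 (041°, 17 km): east 17 sin 41° = 11.15, north 17 cos 41° = 12.83
Current position: (13.44, 2.07). Target: (4, 8). Remaining: Δeast = -9.44, Δnorth = 5.93.
Bearing = atan2(-9.44, 5.93) mod 360° = 302.13°; distance = √((-9.44)² + (5.93)²) = 11.148 km.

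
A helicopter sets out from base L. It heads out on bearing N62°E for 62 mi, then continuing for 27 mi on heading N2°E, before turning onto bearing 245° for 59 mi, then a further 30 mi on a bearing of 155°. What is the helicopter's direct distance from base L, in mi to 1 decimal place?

15.4 mi

Leg 1 (N62°E, 62 mi): east 62 sin 62° = 54.74, north 62 cos 62° = 29.11
Leg 2 (N2°E, 27 mi): east 27 sin 2° = 0.94, north 27 cos 2° = 26.98
Leg 3 (245°, 59 mi): east 59 sin 245° = -53.47, north 59 cos 245° = -24.93
Leg 4 (155°, 30 mi): east 30 sin 155° = 12.68, north 30 cos 155° = -27.19
Net: 14.89 east, 3.97 north. Distance = √((14.89)² + (3.97)²) = 15.411 mi.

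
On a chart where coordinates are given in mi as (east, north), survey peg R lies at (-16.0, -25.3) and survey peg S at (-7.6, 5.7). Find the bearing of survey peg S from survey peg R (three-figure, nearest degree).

Δeast = -7.6 − -16.0 = 8.40; Δnorth = 5.7 − -25.3 = 31.00.
Bearing = atan2(Δeast, Δnorth) mod 360° = 15.16° ≈ 015°.

015°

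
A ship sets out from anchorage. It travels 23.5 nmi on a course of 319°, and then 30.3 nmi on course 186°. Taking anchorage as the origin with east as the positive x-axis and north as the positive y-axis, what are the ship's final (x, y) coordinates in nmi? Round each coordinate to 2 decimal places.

Leg 1 (319°, 23.5 nmi): east 23.5 sin 319° = -15.42, north 23.5 cos 319° = 17.74
Leg 2 (186°, 30.3 nmi): east 30.3 sin 186° = -3.17, north 30.3 cos 186° = -30.13
Summing: -18.58 nmi east, -12.40 nmi north → (-18.58, -12.40).

(-18.58, -12.40)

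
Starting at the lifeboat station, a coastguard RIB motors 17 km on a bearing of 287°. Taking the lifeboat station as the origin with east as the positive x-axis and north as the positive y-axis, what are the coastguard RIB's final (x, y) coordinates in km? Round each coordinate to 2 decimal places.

Leg 1 (287°, 17 km): east 17 sin 287° = -16.26, north 17 cos 287° = 4.97
Summing: -16.26 km east, 4.97 km north → (-16.26, 4.97).

(-16.26, 4.97)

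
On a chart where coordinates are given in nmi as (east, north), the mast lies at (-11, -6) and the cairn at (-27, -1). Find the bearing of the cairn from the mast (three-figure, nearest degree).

287°

Δeast = -27 − -11 = -16.00; Δnorth = -1 − -6 = 5.00.
Bearing = atan2(Δeast, Δnorth) mod 360° = 287.35° ≈ 287°.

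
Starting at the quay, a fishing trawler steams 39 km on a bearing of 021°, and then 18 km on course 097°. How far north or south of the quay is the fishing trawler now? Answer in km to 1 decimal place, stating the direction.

34.2 km north

Leg 1 (021°, 39 km): east 39 sin 21° = 13.98, north 39 cos 21° = 36.41
Leg 2 (097°, 18 km): east 18 sin 97° = 17.87, north 18 cos 97° = -2.19
Net north component: 34.22 km.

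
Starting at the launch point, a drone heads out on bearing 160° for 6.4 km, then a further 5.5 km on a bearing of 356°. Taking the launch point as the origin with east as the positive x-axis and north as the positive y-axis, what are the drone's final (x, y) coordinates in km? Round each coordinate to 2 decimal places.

Leg 1 (160°, 6.4 km): east 6.4 sin 160° = 2.19, north 6.4 cos 160° = -6.01
Leg 2 (356°, 5.5 km): east 5.5 sin 356° = -0.38, north 5.5 cos 356° = 5.49
Summing: 1.81 km east, -0.53 km north → (1.81, -0.53).

(1.81, -0.53)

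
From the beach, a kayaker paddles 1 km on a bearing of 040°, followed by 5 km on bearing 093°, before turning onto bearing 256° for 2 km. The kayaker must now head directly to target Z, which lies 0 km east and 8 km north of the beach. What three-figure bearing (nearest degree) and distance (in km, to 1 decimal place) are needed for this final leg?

335°, 8.8 km

Leg 1 (040°, 1 km): east 1 sin 40° = 0.64, north 1 cos 40° = 0.77
Leg 2 (093°, 5 km): east 5 sin 93° = 4.99, north 5 cos 93° = -0.26
Leg 3 (256°, 2 km): east 2 sin 256° = -1.94, north 2 cos 256° = -0.48
Current position: (3.70, 0.02). Target: (0, 8). Remaining: Δeast = -3.70, Δnorth = 7.98.
Bearing = atan2(-3.70, 7.98) mod 360° = 335.15°; distance = √((-3.70)² + (7.98)²) = 8.794 km.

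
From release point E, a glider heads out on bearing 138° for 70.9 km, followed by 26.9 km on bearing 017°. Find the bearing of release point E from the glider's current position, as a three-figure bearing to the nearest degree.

Leg 1 (138°, 70.9 km): east 70.9 sin 138° = 47.44, north 70.9 cos 138° = -52.69
Leg 2 (017°, 26.9 km): east 26.9 sin 17° = 7.86, north 26.9 cos 17° = 25.72
Net displacement: 55.31 east, -26.96 north. Direction back to start is (-55.31, 26.96): bearing = atan2(-55.31, 26.96) mod 360° = 295.99° ≈ 296°.

296°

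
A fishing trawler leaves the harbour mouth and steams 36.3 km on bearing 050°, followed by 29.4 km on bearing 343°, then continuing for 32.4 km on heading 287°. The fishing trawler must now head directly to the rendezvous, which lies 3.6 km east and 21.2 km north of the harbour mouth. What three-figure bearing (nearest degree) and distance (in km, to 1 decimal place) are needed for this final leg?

159°, 42.6 km

Leg 1 (050°, 36.3 km): east 36.3 sin 50° = 27.81, north 36.3 cos 50° = 23.33
Leg 2 (343°, 29.4 km): east 29.4 sin 343° = -8.60, north 29.4 cos 343° = 28.12
Leg 3 (287°, 32.4 km): east 32.4 sin 287° = -30.98, north 32.4 cos 287° = 9.47
Current position: (-11.77, 60.92). Target: (3.6, 21.2). Remaining: Δeast = 15.37, Δnorth = -39.72.
Bearing = atan2(15.37, -39.72) mod 360° = 158.84°; distance = √((15.37)² + (-39.72)²) = 42.592 km.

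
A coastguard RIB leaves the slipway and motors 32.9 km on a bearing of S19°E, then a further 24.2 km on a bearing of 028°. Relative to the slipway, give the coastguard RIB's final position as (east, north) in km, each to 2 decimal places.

Leg 1 (S19°E, 32.9 km): east 32.9 sin 161° = 10.71, north 32.9 cos 161° = -31.11
Leg 2 (028°, 24.2 km): east 24.2 sin 28° = 11.36, north 24.2 cos 28° = 21.37
Summing: 22.07 km east, -9.74 km north → (22.07, -9.74).

(22.07, -9.74)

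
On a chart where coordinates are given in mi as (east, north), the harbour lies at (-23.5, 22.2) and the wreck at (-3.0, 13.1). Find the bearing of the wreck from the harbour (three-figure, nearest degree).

Δeast = -3.0 − -23.5 = 20.50; Δnorth = 13.1 − 22.2 = -9.10.
Bearing = atan2(Δeast, Δnorth) mod 360° = 113.94° ≈ 114°.

114°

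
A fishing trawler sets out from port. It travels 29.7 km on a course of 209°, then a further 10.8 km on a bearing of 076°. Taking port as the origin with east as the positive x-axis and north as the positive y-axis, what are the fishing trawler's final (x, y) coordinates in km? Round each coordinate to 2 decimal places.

(-3.92, -23.36)

Leg 1 (209°, 29.7 km): east 29.7 sin 209° = -14.40, north 29.7 cos 209° = -25.98
Leg 2 (076°, 10.8 km): east 10.8 sin 76° = 10.48, north 10.8 cos 76° = 2.61
Summing: -3.92 km east, -23.36 km north → (-3.92, -23.36).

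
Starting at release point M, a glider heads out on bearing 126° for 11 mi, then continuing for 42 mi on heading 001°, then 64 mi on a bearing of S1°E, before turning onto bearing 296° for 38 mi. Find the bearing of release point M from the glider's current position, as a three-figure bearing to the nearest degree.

Leg 1 (126°, 11 mi): east 11 sin 126° = 8.90, north 11 cos 126° = -6.47
Leg 2 (001°, 42 mi): east 42 sin 1° = 0.73, north 42 cos 1° = 41.99
Leg 3 (S1°E, 64 mi): east 64 sin 179° = 1.12, north 64 cos 179° = -63.99
Leg 4 (296°, 38 mi): east 38 sin 296° = -34.15, north 38 cos 296° = 16.66
Net displacement: -23.41 east, -11.80 north. Direction back to start is (23.41, 11.80): bearing = atan2(23.41, 11.80) mod 360° = 63.24° ≈ 063°.

063°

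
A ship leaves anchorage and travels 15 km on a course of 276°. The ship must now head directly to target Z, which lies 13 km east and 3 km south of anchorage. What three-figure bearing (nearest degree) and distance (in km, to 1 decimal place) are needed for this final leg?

099°, 28.3 km

Leg 1 (276°, 15 km): east 15 sin 276° = -14.92, north 15 cos 276° = 1.57
Current position: (-14.92, 1.57). Target: (13, -3). Remaining: Δeast = 27.92, Δnorth = -4.57.
Bearing = atan2(27.92, -4.57) mod 360° = 99.29°; distance = √((27.92)² + (-4.57)²) = 28.289 km.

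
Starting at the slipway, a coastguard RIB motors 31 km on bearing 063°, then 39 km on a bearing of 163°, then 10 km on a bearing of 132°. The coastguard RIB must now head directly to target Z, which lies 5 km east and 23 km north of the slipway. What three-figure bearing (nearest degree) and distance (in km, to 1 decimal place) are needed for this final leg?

Leg 1 (063°, 31 km): east 31 sin 63° = 27.62, north 31 cos 63° = 14.07
Leg 2 (163°, 39 km): east 39 sin 163° = 11.40, north 39 cos 163° = -37.30
Leg 3 (132°, 10 km): east 10 sin 132° = 7.43, north 10 cos 132° = -6.69
Current position: (46.46, -29.91). Target: (5, 23). Remaining: Δeast = -41.46, Δnorth = 52.91.
Bearing = atan2(-41.46, 52.91) mod 360° = 321.92°; distance = √((-41.46)² + (52.91)²) = 67.219 km.

322°, 67.2 km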